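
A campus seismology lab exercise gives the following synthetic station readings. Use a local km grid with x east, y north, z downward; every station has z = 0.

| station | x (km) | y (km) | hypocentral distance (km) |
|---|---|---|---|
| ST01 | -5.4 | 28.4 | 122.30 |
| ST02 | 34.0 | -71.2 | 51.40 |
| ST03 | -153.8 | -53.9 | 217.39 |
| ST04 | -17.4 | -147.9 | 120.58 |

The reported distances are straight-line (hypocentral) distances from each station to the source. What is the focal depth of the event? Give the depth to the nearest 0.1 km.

z ≈ 44.8 km

Each station gives a sphere (x−x_i)² + (y−y_i)² + z² = d_i² (stations at z=0).
Subtracting the ST01 sphere from ST02 and ST03: z² cancels, leaving linear equations in x and y:
78.8 x − 199.2 y = 17705.05
-296.8 x − 164.6 y = -6577.19
Solving: x ≈ 58.597, y ≈ -65.701 km (keep extra digits for the depth step; rounded: 58.6, -65.7).
Then from the ST01 sphere: z² = 122.30² − (x + 5.4)² − (y − 28.4)² with x = 58.597, y = -65.701, so z ≈ 44.796 ≈ 44.8 km.
Check against ST04 (with the unrounded solution): distance 120.58 ≈ 120.58 km. ✓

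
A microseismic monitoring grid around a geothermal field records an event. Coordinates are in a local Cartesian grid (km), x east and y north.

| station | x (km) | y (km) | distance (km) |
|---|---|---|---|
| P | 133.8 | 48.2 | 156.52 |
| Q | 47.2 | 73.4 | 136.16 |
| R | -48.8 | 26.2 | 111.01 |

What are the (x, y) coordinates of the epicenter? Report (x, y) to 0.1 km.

Circle about each station: (x − 133.8)² + (y − 48.2)² = 156.52²; (x − 47.2)² + (y − 73.4)² = 136.16²; (x + 48.8)² + (y − 26.2)² = 111.01².
Subtracting the P equation from the Q and R equations removes the quadratic terms:
-173.2 x + 50.4 y = -6651.32
-365.2 x − 44.0 y = -4982.51
Solving the 2×2 system: x ≈ 20.9, y ≈ -60.2 km.

x ≈ 20.9 km, y ≈ -60.2 km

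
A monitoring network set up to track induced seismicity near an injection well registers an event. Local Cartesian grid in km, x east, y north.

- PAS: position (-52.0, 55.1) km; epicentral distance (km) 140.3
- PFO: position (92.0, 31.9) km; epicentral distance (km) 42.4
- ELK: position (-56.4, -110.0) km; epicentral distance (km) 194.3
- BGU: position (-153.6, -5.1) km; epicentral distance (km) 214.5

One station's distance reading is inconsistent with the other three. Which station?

Solve using three stations at a time. Using PFO, ELK, BGU (subtract circle equations pairwise → linear system) gives (x, y) ≈ (53.7, 50.1).
Distances from that point to each station vs reported:
  PAS: calculated 105.8 vs reported 140.3 → residual 34.5 km
  PFO: calculated 42.4 vs reported 42.4 → residual 0.0 km
  ELK: calculated 194.3 vs reported 194.3 → residual 0.0 km
  BGU: calculated 214.5 vs reported 214.5 → residual 0.0 km
PFO, ELK, BGU are mutually consistent (residuals ≈ 0); PAS is off by 34.5 km.

PAS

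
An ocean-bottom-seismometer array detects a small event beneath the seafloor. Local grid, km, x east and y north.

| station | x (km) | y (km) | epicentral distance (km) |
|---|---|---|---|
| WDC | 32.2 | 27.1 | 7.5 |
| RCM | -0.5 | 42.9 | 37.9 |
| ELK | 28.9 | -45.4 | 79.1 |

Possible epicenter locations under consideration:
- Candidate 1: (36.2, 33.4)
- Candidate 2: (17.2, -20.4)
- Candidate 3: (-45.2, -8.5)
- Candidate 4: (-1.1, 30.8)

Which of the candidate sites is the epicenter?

Candidate 1

For each candidate, compare |candidate − station| to the reported distance:
Candidate 1: residuals WDC 0.0, RCM 0.0, ELK 0.0 → max 0.0 km
Candidate 2: residuals WDC 42.3, RCM 27.8, ELK 51.5 → max 51.5 km
Candidate 3: residuals WDC 77.7, RCM 30.2, ELK 3.7 → max 77.7 km
Candidate 4: residuals WDC 26.0, RCM 25.8, ELK 2.8 → max 26.0 km
Only Candidate 1 has all residuals ≈ 0.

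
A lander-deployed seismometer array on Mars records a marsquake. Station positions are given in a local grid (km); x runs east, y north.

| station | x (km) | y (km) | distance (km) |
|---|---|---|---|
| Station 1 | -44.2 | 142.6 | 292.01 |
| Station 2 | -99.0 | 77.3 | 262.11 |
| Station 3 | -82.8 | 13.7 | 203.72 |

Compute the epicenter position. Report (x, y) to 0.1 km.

Circle about each station: (x + 44.2)² + (y − 142.6)² = 292.01²; (x + 99.0)² + (y − 77.3)² = 262.11²; (x + 82.8)² + (y − 13.7)² = 203.72².
Subtracting the Station 1 equation from the Station 2 and Station 3 equations removes the quadratic terms:
-109.6 x − 130.6 y = 10056.08
-77.2 x − 257.8 y = 28523.13
Solving the 2×2 system: x ≈ 62.3, y ≈ -129.3 km.
Check against Station 1 (with the unrounded x, y): √((x + 44.2)²+(y − 142.6)²) = 292.03 ≈ 292.01 km. ✓

62.3 km east, -129.3 km north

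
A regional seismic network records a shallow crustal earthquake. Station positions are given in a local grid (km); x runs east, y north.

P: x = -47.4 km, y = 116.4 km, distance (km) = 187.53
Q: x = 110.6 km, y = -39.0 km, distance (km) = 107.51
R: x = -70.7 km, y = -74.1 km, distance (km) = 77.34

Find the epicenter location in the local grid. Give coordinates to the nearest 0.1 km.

(5.9, -63.4)

Circle about each station: (x + 47.4)² + (y − 116.4)² = 187.53²; (x − 110.6)² + (y + 39.0)² = 107.51²; (x + 70.7)² + (y + 74.1)² = 77.34².
Subtracting pairs of circle equations eliminates x²+y² and gives linear equations (the radical axes):
316.0 x − 310.8 y = 21566.74
-46.6 x − 381.0 y = 23879.61
Solving the 2×2 system: x ≈ 5.9, y ≈ -63.4 km.
Check against P (with the unrounded x, y): √((x + 47.4)²+(y − 116.4)²) = 187.53 ≈ 187.53 km. ✓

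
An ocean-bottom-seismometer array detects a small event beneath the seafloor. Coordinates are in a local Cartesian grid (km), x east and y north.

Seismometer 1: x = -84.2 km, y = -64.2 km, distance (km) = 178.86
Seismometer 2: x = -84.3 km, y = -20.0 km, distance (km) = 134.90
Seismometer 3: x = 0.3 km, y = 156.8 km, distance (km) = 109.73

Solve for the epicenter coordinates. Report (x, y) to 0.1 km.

x ≈ -100.7 km, y ≈ 113.9 km

Circle about each station: (x + 84.2)² + (y + 64.2)² = 178.86²; (x + 84.3)² + (y + 20.0)² = 134.90²; (x − 0.3)² + (y − 156.8)² = 109.73².
Subtracting pairs of circle equations eliminates x²+y² and gives linear equations (the radical axes):
-0.2 x + 88.4 y = 10088.10
169.0 x + 442.0 y = 33325.28
Solving the 2×2 system: x ≈ -100.7, y ≈ 113.9 km.
Check against Seismometer 1 (with the unrounded x, y): √((x + 84.2)²+(y + 64.2)²) = 178.85 ≈ 178.86 km. ✓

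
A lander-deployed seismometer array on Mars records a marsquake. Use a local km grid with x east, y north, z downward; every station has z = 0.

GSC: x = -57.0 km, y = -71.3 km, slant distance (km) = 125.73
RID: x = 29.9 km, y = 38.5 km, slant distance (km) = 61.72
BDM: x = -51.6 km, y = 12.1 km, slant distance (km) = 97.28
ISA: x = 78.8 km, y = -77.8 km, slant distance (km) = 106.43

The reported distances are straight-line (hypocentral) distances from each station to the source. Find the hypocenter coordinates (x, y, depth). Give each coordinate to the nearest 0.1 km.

(31.1, 2.9, 50.4)

Each station gives a sphere (x−x_i)² + (y−y_i)² + z² = d_i² (stations at z=0).
Subtracting the GSC sphere from RID and BDM: z² cancels, leaving linear equations in x and y:
173.8 x + 219.6 y = 6042.24
10.8 x + 166.8 y = 820.91
Solving: x ≈ 31.091, y ≈ 2.908 km (keep extra digits for the depth step; rounded: 31.1, 2.9).
Then from the GSC sphere: z² = 125.73² − (x + 57.0)² − (y + 71.3)² with x = 31.091, y = 2.908, so z ≈ 50.410 ≈ 50.4 km.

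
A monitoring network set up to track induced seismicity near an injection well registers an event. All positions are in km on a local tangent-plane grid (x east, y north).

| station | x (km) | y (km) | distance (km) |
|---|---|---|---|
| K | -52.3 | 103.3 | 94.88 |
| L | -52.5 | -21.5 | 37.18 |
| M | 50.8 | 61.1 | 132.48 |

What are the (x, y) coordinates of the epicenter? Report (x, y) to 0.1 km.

(-71.6, 10.4)

Circle about each station: (x + 52.3)² + (y − 103.3)² = 94.88²; (x + 52.5)² + (y + 21.5)² = 37.18²; (x − 50.8)² + (y − 61.1)² = 132.48².
Subtracting pairs of circle equations eliminates x²+y² and gives linear equations (the radical axes):
-0.4 x − 249.6 y = -2567.82
206.2 x − 84.4 y = -15641.07
Solving the 2×2 system: x ≈ -71.6, y ≈ 10.4 km.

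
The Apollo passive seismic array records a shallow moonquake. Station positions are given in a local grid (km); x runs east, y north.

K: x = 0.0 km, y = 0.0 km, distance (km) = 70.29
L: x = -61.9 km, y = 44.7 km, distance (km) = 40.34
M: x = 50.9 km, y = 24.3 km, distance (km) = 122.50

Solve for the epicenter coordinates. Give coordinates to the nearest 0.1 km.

Circle about each station: x² + y² = 70.29²; (x + 61.9)² + (y − 44.7)² = 40.34²; (x − 50.9)² + (y − 24.3)² = 122.50².
Subtracting the K equation from the L and M equations removes the quadratic terms:
-123.8 x + 89.4 y = 9143.07
101.8 x + 48.6 y = -6884.27
Solving the 2×2 system: x ≈ -70.1, y ≈ 5.2 km.

x ≈ -70.1 km, y ≈ 5.2 km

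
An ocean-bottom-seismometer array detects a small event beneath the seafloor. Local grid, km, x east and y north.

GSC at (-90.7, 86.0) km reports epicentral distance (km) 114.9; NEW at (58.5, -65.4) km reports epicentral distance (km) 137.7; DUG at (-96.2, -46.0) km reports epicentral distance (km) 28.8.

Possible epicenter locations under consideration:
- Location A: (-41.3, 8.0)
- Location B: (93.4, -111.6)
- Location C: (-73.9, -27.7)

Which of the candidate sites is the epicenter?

For each candidate, compare |candidate − station| to the reported distance:
Location A: residuals GSC 22.6, NEW 13.8, DUG 48.2 → max 48.2 km
Location B: residuals GSC 155.2, NEW 79.8, DUG 171.8 → max 171.8 km
Location C: residuals GSC 0.0, NEW 0.0, DUG 0.0 → max 0.0 km
Only Location C has all residuals ≈ 0.

Location C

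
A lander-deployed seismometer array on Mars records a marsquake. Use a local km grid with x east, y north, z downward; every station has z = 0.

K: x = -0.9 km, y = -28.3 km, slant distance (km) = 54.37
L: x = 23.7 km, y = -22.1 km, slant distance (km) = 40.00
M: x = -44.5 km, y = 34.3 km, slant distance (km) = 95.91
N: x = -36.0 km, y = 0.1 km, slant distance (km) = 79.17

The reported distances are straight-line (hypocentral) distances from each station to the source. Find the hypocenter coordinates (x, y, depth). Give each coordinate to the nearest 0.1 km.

x ≈ 34.4 km, y ≈ -7.1 km, depth ≈ 35.5 km

Each station gives a sphere (x−x_i)² + (y−y_i)² + z² = d_i² (stations at z=0).
Subtracting the K sphere from L and M: z² cancels, leaving linear equations in x and y:
49.2 x + 12.4 y = 1604.50
-87.2 x + 125.2 y = -3887.59
Solving: x ≈ 34.399, y ≈ -7.092 km (keep extra digits for the depth step; rounded: 34.4, -7.1).
Then from the K sphere: z² = 54.37² − (x + 0.9)² − (y + 28.3)² with x = 34.399, y = -7.092, so z ≈ 35.501 ≈ 35.5 km.
Check against N (with the unrounded solution): distance 79.17 ≈ 79.17 km. ✓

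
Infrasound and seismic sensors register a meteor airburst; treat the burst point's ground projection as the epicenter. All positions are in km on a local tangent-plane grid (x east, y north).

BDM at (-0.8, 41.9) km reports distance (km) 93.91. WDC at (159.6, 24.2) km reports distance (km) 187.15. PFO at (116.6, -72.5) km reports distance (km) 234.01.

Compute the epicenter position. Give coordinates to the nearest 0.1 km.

Circle about each station: (x + 0.8)² + (y − 41.9)² = 93.91²; (x − 159.6)² + (y − 24.2)² = 187.15²; (x − 116.6)² + (y + 72.5)² = 234.01².
Subtracting pairs of circle equations eliminates x²+y² and gives linear equations (the radical axes):
320.8 x − 35.4 y = -1904.48
234.8 x − 228.8 y = -28846.03
Solving the 2×2 system: x ≈ 9.0, y ≈ 135.3 km.

(9.0, 135.3)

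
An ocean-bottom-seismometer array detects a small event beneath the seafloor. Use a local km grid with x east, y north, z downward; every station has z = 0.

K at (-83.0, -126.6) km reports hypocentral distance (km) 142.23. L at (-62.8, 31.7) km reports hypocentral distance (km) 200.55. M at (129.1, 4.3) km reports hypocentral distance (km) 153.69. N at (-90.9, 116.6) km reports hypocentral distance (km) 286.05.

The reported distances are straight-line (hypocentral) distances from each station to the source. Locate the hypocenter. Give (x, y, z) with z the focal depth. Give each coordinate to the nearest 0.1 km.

Each station gives a sphere (x−x_i)² + (y−y_i)² + z² = d_i² (stations at z=0).
Subtracting the K sphere from L and M: z² cancels, leaving linear equations in x and y:
40.4 x + 316.6 y = -37958.76
424.2 x + 261.8 y = -9622.50
Solving: x ≈ 55.697, y ≈ -127.002 km (keep extra digits for the depth step; rounded: 55.7, -127.0).
Then from the K sphere: z² = 142.23² − (x + 83.0)² − (y + 126.6)² with x = 55.697, y = -127.002, so z ≈ 31.502 ≈ 31.5 km.

x ≈ 55.7 km, y ≈ -127.0 km, depth ≈ 31.5 km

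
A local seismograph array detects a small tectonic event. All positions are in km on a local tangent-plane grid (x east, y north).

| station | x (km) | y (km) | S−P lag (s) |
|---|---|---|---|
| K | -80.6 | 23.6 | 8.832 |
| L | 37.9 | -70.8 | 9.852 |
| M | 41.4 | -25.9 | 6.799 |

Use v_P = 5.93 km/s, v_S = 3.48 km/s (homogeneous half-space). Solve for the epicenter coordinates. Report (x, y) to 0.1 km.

Distance from S−P lag: d = Δt · v_P v_S / (v_P − v_S) = Δt · (5.93·3.48)/(5.93−3.48) ≈ 8.4230·Δt.
So d_K = 74.39, d_L = 82.98, d_M = 57.27 km.
Circle about each station: (x + 80.6)² + (y − 23.6)² = 74.39²; (x − 37.9)² + (y + 70.8)² = 82.98²; (x − 41.4)² + (y + 25.9)² = 57.27².
Subtracting the K equation from the L and M equations removes the quadratic terms:
237.0 x − 188.8 y = -1956.08
244.0 x − 99.0 y = -2414.53
Solving the 2×2 system: x ≈ -11.6, y ≈ -4.2 km.

x ≈ -11.6 km, y ≈ -4.2 km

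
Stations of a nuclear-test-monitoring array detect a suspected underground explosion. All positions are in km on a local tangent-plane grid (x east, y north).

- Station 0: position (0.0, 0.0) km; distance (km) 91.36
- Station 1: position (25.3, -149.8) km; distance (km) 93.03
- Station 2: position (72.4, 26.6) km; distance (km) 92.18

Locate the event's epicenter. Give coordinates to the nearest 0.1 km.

Circle about each station: x² + y² = 91.36²; (x − 25.3)² + (y + 149.8)² = 93.03²; (x − 72.4)² + (y − 26.6)² = 92.18².
Subtracting the Station 0 equation from the Station 1 and Station 2 equations removes the quadratic terms:
50.6 x − 299.6 y = 22772.20
144.8 x + 53.2 y = 5798.82
Solving the 2×2 system: x ≈ 64.0, y ≈ -65.2 km.

64.0 km east, -65.2 km north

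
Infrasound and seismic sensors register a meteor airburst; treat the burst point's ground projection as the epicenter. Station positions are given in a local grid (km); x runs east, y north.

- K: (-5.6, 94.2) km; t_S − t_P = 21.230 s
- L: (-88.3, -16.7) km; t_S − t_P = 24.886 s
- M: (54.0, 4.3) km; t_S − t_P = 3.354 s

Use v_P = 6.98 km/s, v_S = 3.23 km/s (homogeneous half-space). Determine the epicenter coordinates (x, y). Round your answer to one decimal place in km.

Distance from S−P lag: d = Δt · v_P v_S / (v_P − v_S) = Δt · (6.98·3.23)/(6.98−3.23) ≈ 6.0121·Δt.
So d_K = 127.64, d_L = 149.62, d_M = 20.16 km.
Circle about each station: (x + 5.6)² + (y − 94.2)² = 127.64²; (x + 88.3)² + (y + 16.7)² = 149.62²; (x − 54.0)² + (y − 4.3)² = 20.16².
Subtracting pairs of circle equations eliminates x²+y² and gives linear equations (the radical axes):
-165.4 x − 221.8 y = -6923.39
119.2 x − 179.8 y = 9915.03
Solving the 2×2 system: x ≈ 61.3, y ≈ -14.5 km.
Check against K (with the unrounded x, y): √((x + 5.6)²+(y − 94.2)²) = 127.64 ≈ 127.64 km. ✓

61.3 km east, -14.5 km north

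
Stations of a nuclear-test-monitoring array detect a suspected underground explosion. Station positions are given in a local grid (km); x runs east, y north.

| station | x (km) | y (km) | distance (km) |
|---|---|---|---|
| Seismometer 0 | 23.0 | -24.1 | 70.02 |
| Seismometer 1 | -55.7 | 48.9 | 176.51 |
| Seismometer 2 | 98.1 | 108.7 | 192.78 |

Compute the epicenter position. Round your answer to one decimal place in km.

x ≈ 63.8 km, y ≈ -81.0 km

Circle about each station: (x − 23.0)² + (y + 24.1)² = 70.02²; (x + 55.7)² + (y − 48.9)² = 176.51²; (x − 98.1)² + (y − 108.7)² = 192.78².
Subtracting the Seismometer 0 equation from the Seismometer 1 and Seismometer 2 equations removes the quadratic terms:
-157.4 x + 146.0 y = -21869.09
150.2 x + 265.6 y = -11931.84
Solving the 2×2 system: x ≈ 63.8, y ≈ -81.0 km.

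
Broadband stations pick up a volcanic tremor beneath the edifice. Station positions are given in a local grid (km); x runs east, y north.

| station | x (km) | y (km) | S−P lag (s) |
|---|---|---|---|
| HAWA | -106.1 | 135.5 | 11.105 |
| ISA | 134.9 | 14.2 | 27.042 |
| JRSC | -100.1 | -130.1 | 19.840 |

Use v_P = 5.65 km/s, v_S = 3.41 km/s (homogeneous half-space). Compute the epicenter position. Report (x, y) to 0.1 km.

Distance from S−P lag: d = Δt · v_P v_S / (v_P − v_S) = Δt · (5.65·3.41)/(5.65−3.41) ≈ 8.6011·Δt.
So d_HAWA = 95.52, d_ISA = 232.59, d_JRSC = 170.65 km.
Circle about each station: (x + 106.1)² + (y − 135.5)² = 95.52²; (x − 134.9)² + (y − 14.2)² = 232.59²; (x + 100.1)² + (y + 130.1)² = 170.65².
Subtracting pairs of circle equations eliminates x²+y² and gives linear equations (the radical axes):
482.0 x − 242.6 y = -56191.85
12.0 x − 531.2 y = -22668.79
Solving the 2×2 system: x ≈ -96.2, y ≈ 40.5 km.

(-96.2, 40.5)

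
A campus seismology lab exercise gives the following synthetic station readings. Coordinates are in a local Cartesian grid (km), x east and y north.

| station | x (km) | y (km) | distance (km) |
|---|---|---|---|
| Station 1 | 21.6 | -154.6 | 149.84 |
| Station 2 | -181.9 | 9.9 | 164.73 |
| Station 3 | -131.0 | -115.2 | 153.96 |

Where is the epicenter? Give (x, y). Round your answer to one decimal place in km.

Circle about each station: (x − 21.6)² + (y + 154.6)² = 149.84²; (x + 181.9)² + (y − 9.9)² = 164.73²; (x + 131.0)² + (y + 115.2)² = 153.96².
Subtracting the Station 1 equation from the Station 2 and Station 3 equations removes the quadratic terms:
-407.0 x + 329.0 y = 4133.95
-305.2 x + 78.8 y = 4812.66
Solving the 2×2 system: x ≈ -18.4, y ≈ -10.2 km.
Check against Station 1 (with the unrounded x, y): √((x − 21.6)²+(y + 154.6)²) = 149.84 ≈ 149.84 km. ✓

-18.4 km east, -10.2 km north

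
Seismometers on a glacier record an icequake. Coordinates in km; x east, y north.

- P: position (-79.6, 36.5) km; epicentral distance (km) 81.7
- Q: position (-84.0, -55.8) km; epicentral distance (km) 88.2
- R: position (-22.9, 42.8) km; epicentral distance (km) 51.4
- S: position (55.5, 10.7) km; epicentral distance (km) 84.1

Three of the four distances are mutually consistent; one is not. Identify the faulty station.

S

Solve using three stations at a time. Using P, Q, R (subtract circle equations pairwise → linear system) gives (x, y) ≈ (-10.5, -7.1).
Distances from that point to each station vs reported:
  P: calculated 81.7 vs reported 81.7 → residual 0.0 km
  Q: calculated 88.2 vs reported 88.2 → residual 0.0 km
  R: calculated 51.4 vs reported 51.4 → residual 0.0 km
  S: calculated 68.3 vs reported 84.1 → residual 15.8 km
P, Q, R are mutually consistent (residuals ≈ 0); S is off by 15.8 km.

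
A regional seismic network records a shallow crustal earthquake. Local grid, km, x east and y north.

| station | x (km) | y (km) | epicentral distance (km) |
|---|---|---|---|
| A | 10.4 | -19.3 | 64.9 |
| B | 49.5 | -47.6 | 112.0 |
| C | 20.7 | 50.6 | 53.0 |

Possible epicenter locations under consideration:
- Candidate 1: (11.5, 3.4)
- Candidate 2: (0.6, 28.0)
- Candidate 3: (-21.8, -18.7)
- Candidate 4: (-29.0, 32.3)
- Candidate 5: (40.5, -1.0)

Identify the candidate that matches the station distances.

For each candidate, compare |candidate − station| to the reported distance:
Candidate 1: residuals A 42.2, B 48.4, C 4.9 → max 48.4 km
Candidate 2: residuals A 16.6, B 22.0, C 22.8 → max 22.8 km
Candidate 3: residuals A 32.7, B 35.1, C 28.3 → max 35.1 km
Candidate 4: residuals A 0.0, B 0.0, C 0.0 → max 0.0 km
Candidate 5: residuals A 29.7, B 64.5, C 2.3 → max 64.5 km
Only Candidate 4 has all residuals ≈ 0.

Candidate 4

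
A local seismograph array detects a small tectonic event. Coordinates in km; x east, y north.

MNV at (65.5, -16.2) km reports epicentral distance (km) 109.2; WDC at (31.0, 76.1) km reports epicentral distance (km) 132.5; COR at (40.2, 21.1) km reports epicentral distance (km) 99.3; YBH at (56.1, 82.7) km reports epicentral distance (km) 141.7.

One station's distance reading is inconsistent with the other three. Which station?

YBH

Solve using three stations at a time. Using MNV, WDC, COR (subtract circle equations pairwise → linear system) gives (x, y) ≈ (-42.2, -34.4).
Distances from that point to each station vs reported:
  MNV: calculated 109.3 vs reported 109.2 → residual 0.1 km
  WDC: calculated 132.6 vs reported 132.5 → residual 0.1 km
  COR: calculated 99.4 vs reported 99.3 → residual 0.1 km
  YBH: calculated 152.9 vs reported 141.7 → residual 11.2 km
MNV, WDC, COR are mutually consistent (residuals ≈ 0); YBH is off by 11.2 km.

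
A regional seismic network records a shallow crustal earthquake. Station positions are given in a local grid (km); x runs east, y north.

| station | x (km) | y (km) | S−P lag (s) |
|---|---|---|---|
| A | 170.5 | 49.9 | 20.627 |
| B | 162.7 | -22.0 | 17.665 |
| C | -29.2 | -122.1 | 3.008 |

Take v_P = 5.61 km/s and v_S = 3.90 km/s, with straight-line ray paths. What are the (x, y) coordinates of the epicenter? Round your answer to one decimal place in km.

Distance from S−P lag: d = Δt · v_P v_S / (v_P − v_S) = Δt · (5.61·3.90)/(5.61−3.90) ≈ 12.7947·Δt.
So d_A = 263.92, d_B = 226.02, d_C = 38.49 km.
Circle about each station: (x − 170.5)² + (y − 49.9)² = 263.92²; (x − 162.7)² + (y + 22.0)² = 226.02²; (x + 29.2)² + (y + 122.1)² = 38.49².
Subtracting the A equation from the B and C equations removes the quadratic terms:
-15.6 x − 143.8 y = 13963.76
-399.4 x − 344.0 y = 52373.08
Solving the 2×2 system: x ≈ -52.4, y ≈ -91.4 km.
Check against A (with the unrounded x, y): √((x − 170.5)²+(y − 49.9)²) = 263.91 ≈ 263.92 km. ✓

(-52.4, -91.4)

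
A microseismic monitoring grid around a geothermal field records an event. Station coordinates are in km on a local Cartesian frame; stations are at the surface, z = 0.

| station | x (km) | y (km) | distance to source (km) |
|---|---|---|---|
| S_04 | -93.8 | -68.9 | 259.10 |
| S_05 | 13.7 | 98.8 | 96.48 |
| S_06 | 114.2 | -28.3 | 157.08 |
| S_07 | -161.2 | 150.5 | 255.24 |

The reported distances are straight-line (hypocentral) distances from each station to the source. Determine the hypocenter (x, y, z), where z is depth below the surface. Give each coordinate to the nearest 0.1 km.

(81.4, 109.5, 67.9)

Each station gives a sphere (x−x_i)² + (y−y_i)² + z² = d_i² (stations at z=0).
Subtracting the S_04 sphere from S_05 and S_06: z² cancels, leaving linear equations in x and y:
215.0 x + 335.4 y = 54227.90
416.0 x + 81.2 y = 42755.56
Solving: x ≈ 81.404, y ≈ 109.499 km (keep extra digits for the depth step; rounded: 81.4, 109.5).
Then from the S_04 sphere: z² = 259.10² − (x + 93.8)² − (y + 68.9)² with x = 81.404, y = 109.499, so z ≈ 67.898 ≈ 67.9 km.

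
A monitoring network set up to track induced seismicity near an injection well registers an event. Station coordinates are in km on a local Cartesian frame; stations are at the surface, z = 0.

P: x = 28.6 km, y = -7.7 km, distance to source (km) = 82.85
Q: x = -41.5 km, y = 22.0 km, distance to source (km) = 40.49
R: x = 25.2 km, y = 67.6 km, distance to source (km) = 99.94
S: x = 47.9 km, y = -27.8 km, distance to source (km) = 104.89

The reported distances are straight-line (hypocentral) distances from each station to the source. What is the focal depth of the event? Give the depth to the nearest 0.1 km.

depth ≈ 37.1 km

Each station gives a sphere (x−x_i)² + (y−y_i)² + z² = d_i² (stations at z=0).
Subtracting the P sphere from Q and R: z² cancels, leaving linear equations in x and y:
-140.2 x + 59.4 y = 6553.68
-6.8 x + 150.6 y = 1203.67
Solving: x ≈ -44.205, y ≈ 5.997 km (keep extra digits for the depth step; rounded: -44.2, 6.0).
Then from the P sphere: z² = 82.85² − (x − 28.6)² − (y + 7.7)² with x = -44.205, y = 5.997, so z ≈ 37.094 ≈ 37.1 km.
Check against S (with the unrounded solution): distance 104.89 ≈ 104.89 km. ✓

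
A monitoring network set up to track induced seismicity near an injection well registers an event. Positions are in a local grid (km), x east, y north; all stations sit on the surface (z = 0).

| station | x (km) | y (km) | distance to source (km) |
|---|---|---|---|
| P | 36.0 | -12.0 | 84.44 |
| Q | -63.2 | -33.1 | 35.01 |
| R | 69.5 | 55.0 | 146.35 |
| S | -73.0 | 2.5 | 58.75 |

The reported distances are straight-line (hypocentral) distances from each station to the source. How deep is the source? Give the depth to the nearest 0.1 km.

Each station gives a sphere (x−x_i)² + (y−y_i)² + z² = d_i² (stations at z=0).
Subtracting the P sphere from Q and R: z² cancels, leaving linear equations in x and y:
-198.4 x − 42.2 y = 9554.26
67.0 x + 134.0 y = -7872.96
Solving: x ≈ -39.903, y ≈ -38.802 km (keep extra digits for the depth step; rounded: -39.9, -38.8).
Then from the P sphere: z² = 84.44² − (x − 36.0)² − (y + 12.0)² with x = -39.903, y = -38.802, so z ≈ 25.505 ≈ 25.5 km.
Check against S (with the unrounded solution): distance 58.75 ≈ 58.75 km. ✓

depth ≈ 25.5 km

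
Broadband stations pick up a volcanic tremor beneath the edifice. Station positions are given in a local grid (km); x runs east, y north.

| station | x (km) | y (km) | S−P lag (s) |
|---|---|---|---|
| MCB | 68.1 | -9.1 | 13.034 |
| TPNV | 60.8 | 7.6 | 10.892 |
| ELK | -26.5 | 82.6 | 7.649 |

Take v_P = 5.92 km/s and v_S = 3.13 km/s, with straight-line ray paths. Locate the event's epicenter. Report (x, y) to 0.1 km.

Distance from S−P lag: d = Δt · v_P v_S / (v_P − v_S) = Δt · (5.92·3.13)/(5.92−3.13) ≈ 6.6414·Δt.
So d_MCB = 86.56, d_TPNV = 72.34, d_ELK = 50.80 km.
Circle about each station: (x − 68.1)² + (y + 9.1)² = 86.56²; (x − 60.8)² + (y − 7.6)² = 72.34²; (x + 26.5)² + (y − 82.6)² = 50.80².
Subtracting pairs of circle equations eliminates x²+y² and gives linear equations (the radical axes):
-14.6 x + 33.4 y = 1293.54
-189.2 x + 183.4 y = 7716.58
Solving the 2×2 system: x ≈ -5.6, y ≈ 36.3 km.
Check against MCB (with the unrounded x, y): √((x − 68.1)²+(y + 9.1)²) = 86.57 ≈ 86.56 km. ✓

-5.6 km east, 36.3 km north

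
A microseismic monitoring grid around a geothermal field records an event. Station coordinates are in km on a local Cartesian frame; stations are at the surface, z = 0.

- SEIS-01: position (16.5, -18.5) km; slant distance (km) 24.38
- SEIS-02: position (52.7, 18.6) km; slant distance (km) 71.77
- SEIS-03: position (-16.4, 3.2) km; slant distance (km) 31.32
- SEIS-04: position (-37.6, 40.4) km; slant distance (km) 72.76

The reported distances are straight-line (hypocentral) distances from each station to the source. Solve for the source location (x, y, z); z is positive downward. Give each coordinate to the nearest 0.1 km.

Each station gives a sphere (x−x_i)² + (y−y_i)² + z² = d_i² (stations at z=0).
Subtracting the SEIS-01 sphere from SEIS-02 and SEIS-03: z² cancels, leaving linear equations in x and y:
72.4 x + 74.2 y = -2047.80
-65.8 x + 43.4 y = -721.86
Solving: x ≈ -4.401, y ≈ -23.305 km (keep extra digits for the depth step; rounded: -4.4, -23.3).
Then from the SEIS-01 sphere: z² = 24.38² − (x − 16.5)² − (y + 18.5)² with x = -4.401, y = -23.305, so z ≈ 11.595 ≈ 11.6 km.

(-4.4, -23.3, 11.6)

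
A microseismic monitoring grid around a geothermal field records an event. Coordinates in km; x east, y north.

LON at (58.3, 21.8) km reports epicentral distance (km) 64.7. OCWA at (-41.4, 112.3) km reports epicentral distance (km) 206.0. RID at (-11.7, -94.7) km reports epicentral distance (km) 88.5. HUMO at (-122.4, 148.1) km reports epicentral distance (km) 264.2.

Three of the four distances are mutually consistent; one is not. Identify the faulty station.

OCWA

Solve using three stations at a time. Using LON, RID, HUMO (subtract circle equations pairwise → linear system) gives (x, y) ≈ (60.1, -42.9).
Distances from that point to each station vs reported:
  LON: calculated 64.8 vs reported 64.7 → residual 0.1 km
  OCWA: calculated 185.5 vs reported 206.0 → residual 20.5 km
  RID: calculated 88.5 vs reported 88.5 → residual 0.0 km
  HUMO: calculated 264.2 vs reported 264.2 → residual 0.0 km
LON, RID, HUMO are mutually consistent (residuals ≈ 0); OCWA is off by 20.5 km.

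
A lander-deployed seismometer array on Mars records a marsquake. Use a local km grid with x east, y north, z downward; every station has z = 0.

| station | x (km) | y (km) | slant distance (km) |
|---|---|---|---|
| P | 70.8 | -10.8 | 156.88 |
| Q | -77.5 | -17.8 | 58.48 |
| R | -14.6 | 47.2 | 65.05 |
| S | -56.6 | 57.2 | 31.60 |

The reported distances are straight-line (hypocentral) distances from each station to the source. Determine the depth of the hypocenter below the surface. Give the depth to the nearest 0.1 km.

Each station gives a sphere (x−x_i)² + (y−y_i)² + z² = d_i² (stations at z=0).
Subtracting the P sphere from Q and R: z² cancels, leaving linear equations in x and y:
-296.6 x − 14.0 y = 22385.23
-170.8 x + 116.0 y = 17691.55
Solving: x ≈ -77.299, y ≈ 38.697 km (keep extra digits for the depth step; rounded: -77.3, 38.7).
Then from the P sphere: z² = 156.88² − (x − 70.8)² − (y + 10.8)² with x = -77.299, y = 38.697, so z ≈ 15.102 ≈ 15.1 km.
Check against S (with the unrounded solution): distance 31.60 ≈ 31.60 km. ✓

15.1 km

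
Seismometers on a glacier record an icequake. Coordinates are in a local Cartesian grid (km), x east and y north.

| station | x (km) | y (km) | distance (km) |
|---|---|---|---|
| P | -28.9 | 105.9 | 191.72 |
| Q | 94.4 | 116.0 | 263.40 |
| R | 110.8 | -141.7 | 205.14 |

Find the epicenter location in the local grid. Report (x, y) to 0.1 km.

-84.1 km east, -77.7 km north

Circle about each station: (x + 28.9)² + (y − 105.9)² = 191.72²; (x − 94.4)² + (y − 116.0)² = 263.40²; (x − 110.8)² + (y + 141.7)² = 205.14².
Subtracting the P equation from the Q and R equations removes the quadratic terms:
246.6 x + 20.2 y = -22305.66
279.4 x − 495.2 y = 14979.65
Solving the 2×2 system: x ≈ -84.1, y ≈ -77.7 km.
Check against P (with the unrounded x, y): √((x + 28.9)²+(y − 105.9)²) = 191.71 ≈ 191.72 km. ✓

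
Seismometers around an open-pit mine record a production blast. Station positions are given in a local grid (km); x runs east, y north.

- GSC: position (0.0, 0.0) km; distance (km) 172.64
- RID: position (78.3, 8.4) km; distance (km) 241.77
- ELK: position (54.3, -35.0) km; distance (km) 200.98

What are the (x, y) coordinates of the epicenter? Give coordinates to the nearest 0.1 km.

(-131.3, -112.1)

Circle about each station: x² + y² = 172.64²; (x − 78.3)² + (y − 8.4)² = 241.77²; (x − 54.3)² + (y + 35.0)² = 200.98².
Subtracting pairs of circle equations eliminates x²+y² and gives linear equations (the radical axes):
156.6 x + 16.8 y = -22446.71
108.6 x − 70.0 y = -6414.90
Solving the 2×2 system: x ≈ -131.3, y ≈ -112.1 km.
Check against GSC (with the unrounded x, y): √(x²+y²) = 172.64 ≈ 172.64 km. ✓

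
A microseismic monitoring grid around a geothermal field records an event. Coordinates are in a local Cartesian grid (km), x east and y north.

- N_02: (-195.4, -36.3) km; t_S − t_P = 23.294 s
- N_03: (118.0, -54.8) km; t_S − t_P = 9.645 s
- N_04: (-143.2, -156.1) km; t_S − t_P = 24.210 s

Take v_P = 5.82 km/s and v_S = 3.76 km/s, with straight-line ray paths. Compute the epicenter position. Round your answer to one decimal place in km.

Distance from S−P lag: d = Δt · v_P v_S / (v_P − v_S) = Δt · (5.82·3.76)/(5.82−3.76) ≈ 10.6229·Δt.
So d_N_02 = 247.45, d_N_03 = 102.46, d_N_04 = 257.18 km.
Circle about each station: (x + 195.4)² + (y + 36.3)² = 247.45²; (x − 118.0)² + (y + 54.8)² = 102.46²; (x + 143.2)² + (y + 156.1)² = 257.18².
Subtracting the N_02 equation from the N_03 and N_04 equations removes the quadratic terms:
626.8 x − 37.0 y = 28161.64
104.4 x − 239.6 y = 464.55
Solving the 2×2 system: x ≈ 46.0, y ≈ 18.1 km.
Check against N_02 (with the unrounded x, y): √((x + 195.4)²+(y + 36.3)²) = 247.45 ≈ 247.45 km. ✓

(46.0, 18.1)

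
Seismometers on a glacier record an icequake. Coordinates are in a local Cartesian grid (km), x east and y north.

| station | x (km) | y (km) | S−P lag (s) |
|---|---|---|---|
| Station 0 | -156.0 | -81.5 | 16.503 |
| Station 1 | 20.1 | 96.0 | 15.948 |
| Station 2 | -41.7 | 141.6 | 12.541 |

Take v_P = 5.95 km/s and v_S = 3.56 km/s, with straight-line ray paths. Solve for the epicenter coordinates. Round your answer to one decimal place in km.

Distance from S−P lag: d = Δt · v_P v_S / (v_P − v_S) = Δt · (5.95·3.56)/(5.95−3.56) ≈ 8.8628·Δt.
So d_Station 0 = 146.26, d_Station 1 = 141.34, d_Station 2 = 111.15 km.
Circle about each station: (x + 156.0)² + (y + 81.5)² = 146.26²; (x − 20.1)² + (y − 96.0)² = 141.34²; (x + 41.7)² + (y − 141.6)² = 111.15².
Subtracting the Station 0 equation from the Station 1 and Station 2 equations removes the quadratic terms:
352.2 x + 355.0 y = -19943.25
228.6 x + 446.2 y = -151.13
Solving the 2×2 system: x ≈ -116.4, y ≈ 59.3 km.

x ≈ -116.4 km, y ≈ 59.3 km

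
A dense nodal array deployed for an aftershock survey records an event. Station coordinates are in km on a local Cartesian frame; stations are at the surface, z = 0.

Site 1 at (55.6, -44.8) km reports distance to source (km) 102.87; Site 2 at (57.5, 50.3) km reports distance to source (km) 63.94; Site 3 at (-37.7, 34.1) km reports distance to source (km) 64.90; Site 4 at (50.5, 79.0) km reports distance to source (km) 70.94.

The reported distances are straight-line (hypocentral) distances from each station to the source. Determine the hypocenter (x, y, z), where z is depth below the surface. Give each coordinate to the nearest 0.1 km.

Each station gives a sphere (x−x_i)² + (y−y_i)² + z² = d_i² (stations at z=0).
Subtracting the Site 1 sphere from Site 2 and Site 3: z² cancels, leaving linear equations in x and y:
3.8 x + 190.2 y = 7231.85
-186.6 x + 157.8 y = 3855.93
Solving: x ≈ 11.299, y ≈ 37.797 km (keep extra digits for the depth step; rounded: 11.3, 37.8).
Then from the Site 1 sphere: z² = 102.87² − (x − 55.6)² − (y + 44.8)² with x = 11.299, y = 37.797, so z ≈ 42.396 ≈ 42.4 km.
Check against Site 4 (with the unrounded solution): distance 70.94 ≈ 70.94 km. ✓

x ≈ 11.3 km, y ≈ 37.8 km, depth ≈ 42.4 km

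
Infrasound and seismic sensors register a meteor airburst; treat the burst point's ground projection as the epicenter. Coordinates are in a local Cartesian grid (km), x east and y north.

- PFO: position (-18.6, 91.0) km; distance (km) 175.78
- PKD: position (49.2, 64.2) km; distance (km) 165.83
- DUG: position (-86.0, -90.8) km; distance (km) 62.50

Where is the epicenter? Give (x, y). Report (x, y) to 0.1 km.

x ≈ -23.8 km, y ≈ -84.7 km

Circle about each station: (x + 18.6)² + (y − 91.0)² = 175.78²; (x − 49.2)² + (y − 64.2)² = 165.83²; (x + 86.0)² + (y + 90.8)² = 62.50².
Subtracting pairs of circle equations eliminates x²+y² and gives linear equations (the radical axes):
135.6 x − 53.6 y = 1314.34
-134.8 x − 363.6 y = 34006.04
Solving the 2×2 system: x ≈ -23.8, y ≈ -84.7 km.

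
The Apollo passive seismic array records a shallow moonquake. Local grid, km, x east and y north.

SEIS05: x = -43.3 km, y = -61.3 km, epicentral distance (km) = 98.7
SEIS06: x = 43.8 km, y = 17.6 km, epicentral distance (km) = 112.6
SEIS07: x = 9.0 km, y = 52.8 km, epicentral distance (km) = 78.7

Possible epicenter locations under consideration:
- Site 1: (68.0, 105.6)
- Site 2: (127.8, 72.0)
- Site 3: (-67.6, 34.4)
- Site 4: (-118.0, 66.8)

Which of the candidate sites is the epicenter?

Site 3

For each candidate, compare |candidate − station| to the reported distance:
Site 1: residuals SEIS05 101.9, SEIS06 21.3, SEIS07 0.5 → max 101.9 km
Site 2: residuals SEIS05 118.2, SEIS06 12.5, SEIS07 41.6 → max 118.2 km
Site 3: residuals SEIS05 0.0, SEIS06 0.1, SEIS07 0.1 → max 0.1 km
Site 4: residuals SEIS05 49.6, SEIS06 56.5, SEIS07 49.1 → max 56.5 km
Only Site 3 has all residuals ≈ 0.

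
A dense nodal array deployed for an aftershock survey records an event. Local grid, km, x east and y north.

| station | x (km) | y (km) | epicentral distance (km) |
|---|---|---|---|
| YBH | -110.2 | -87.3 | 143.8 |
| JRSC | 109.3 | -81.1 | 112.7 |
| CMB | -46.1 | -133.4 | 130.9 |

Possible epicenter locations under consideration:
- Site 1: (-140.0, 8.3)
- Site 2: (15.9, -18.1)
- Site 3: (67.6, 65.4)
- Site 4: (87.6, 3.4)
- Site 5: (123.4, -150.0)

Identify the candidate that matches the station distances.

For each candidate, compare |candidate − station| to the reported distance:
Site 1: residuals YBH 43.7, JRSC 152.1, CMB 39.1 → max 152.1 km
Site 2: residuals YBH 0.0, JRSC 0.0, CMB 0.0 → max 0.0 km
Site 3: residuals YBH 90.6, JRSC 39.6, CMB 98.1 → max 98.1 km
Site 4: residuals YBH 73.8, JRSC 25.5, CMB 60.4 → max 73.8 km
Site 5: residuals YBH 98.1, JRSC 42.4, CMB 39.4 → max 98.1 km
Only Site 2 has all residuals ≈ 0.

Site 2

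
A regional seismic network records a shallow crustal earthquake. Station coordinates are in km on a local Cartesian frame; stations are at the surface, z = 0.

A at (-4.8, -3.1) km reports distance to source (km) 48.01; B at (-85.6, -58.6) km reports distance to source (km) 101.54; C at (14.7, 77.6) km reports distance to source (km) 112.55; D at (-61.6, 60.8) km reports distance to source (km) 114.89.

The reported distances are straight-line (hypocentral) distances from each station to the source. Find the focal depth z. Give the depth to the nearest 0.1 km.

Each station gives a sphere (x−x_i)² + (y−y_i)² + z² = d_i² (stations at z=0).
Subtracting the A sphere from B and C: z² cancels, leaving linear equations in x and y:
-161.6 x − 111.0 y = 2723.26
39.0 x + 161.4 y = -4157.34
Solving: x ≈ 1.008, y ≈ -26.002 km (keep extra digits for the depth step; rounded: 1.0, -26.0).
Then from the A sphere: z² = 48.01² − (x + 4.8)² − (y + 3.1)² with x = 1.008, y = -26.002, so z ≈ 41.794 ≈ 41.8 km.
Check against D (with the unrounded solution): distance 114.90 ≈ 114.89 km. ✓

z ≈ 41.8 km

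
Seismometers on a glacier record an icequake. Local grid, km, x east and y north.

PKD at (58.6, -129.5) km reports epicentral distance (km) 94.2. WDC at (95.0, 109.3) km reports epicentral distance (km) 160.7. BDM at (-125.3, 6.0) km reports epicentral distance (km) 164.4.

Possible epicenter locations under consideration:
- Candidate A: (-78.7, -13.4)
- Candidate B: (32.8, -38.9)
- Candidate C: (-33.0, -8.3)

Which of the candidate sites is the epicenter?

For each candidate, compare |candidate − station| to the reported distance:
Candidate A: residuals PKD 85.6, WDC 52.0, BDM 113.9 → max 113.9 km
Candidate B: residuals PKD 0.0, WDC 0.0, BDM 0.0 → max 0.0 km
Candidate C: residuals PKD 57.7, WDC 13.1, BDM 71.0 → max 71.0 km
Only Candidate B has all residuals ≈ 0.

Candidate B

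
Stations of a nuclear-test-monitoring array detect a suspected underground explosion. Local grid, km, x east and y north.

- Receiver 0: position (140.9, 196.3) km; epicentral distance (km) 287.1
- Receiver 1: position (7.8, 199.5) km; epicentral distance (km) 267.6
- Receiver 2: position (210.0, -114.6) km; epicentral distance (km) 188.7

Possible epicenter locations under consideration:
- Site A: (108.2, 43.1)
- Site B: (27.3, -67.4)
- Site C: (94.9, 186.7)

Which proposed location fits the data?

For each candidate, compare |candidate − station| to the reported distance:
Site A: residuals Receiver 0 130.4, Receiver 1 81.7, Receiver 2 1.0 → max 130.4 km
Site B: residuals Receiver 0 0.0, Receiver 1 0.0, Receiver 2 0.0 → max 0.0 km
Site C: residuals Receiver 0 240.1, Receiver 1 179.6, Receiver 2 133.8 → max 240.1 km
Only Site B has all residuals ≈ 0.

Site B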